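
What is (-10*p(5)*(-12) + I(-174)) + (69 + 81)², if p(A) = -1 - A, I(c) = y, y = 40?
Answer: 21820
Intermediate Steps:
I(c) = 40
(-10*p(5)*(-12) + I(-174)) + (69 + 81)² = (-10*(-1 - 1*5)*(-12) + 40) + (69 + 81)² = (-10*(-1 - 5)*(-12) + 40) + 150² = (-10*(-6)*(-12) + 40) + 22500 = (60*(-12) + 40) + 22500 = (-720 + 40) + 22500 = -680 + 22500 = 21820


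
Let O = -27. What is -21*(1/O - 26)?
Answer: 4921/9 ≈ 546.78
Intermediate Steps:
-21*(1/O - 26) = -21*(1/(-27) - 26) = -21*(-1/27 - 26) = -21*(-703/27) = 4921/9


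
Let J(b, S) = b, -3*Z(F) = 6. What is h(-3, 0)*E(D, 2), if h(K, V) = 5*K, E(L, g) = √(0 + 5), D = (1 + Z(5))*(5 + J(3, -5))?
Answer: -15*√5 ≈ -33.541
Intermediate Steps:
Z(F) = -2 (Z(F) = -⅓*6 = -2)
D = -8 (D = (1 - 2)*(5 + 3) = -1*8 = -8)
E(L, g) = √5
h(-3, 0)*E(D, 2) = (5*(-3))*√5 = -15*√5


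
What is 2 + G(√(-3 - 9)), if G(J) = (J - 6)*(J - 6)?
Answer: 26 - 24*I*√3 ≈ 26.0 - 41.569*I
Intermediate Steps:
G(J) = (-6 + J)² (G(J) = (-6 + J)*(-6 + J) = (-6 + J)²)
2 + G(√(-3 - 9)) = 2 + (-6 + √(-3 - 9))² = 2 + (-6 + √(-12))² = 2 + (-6 + 2*I*√3)²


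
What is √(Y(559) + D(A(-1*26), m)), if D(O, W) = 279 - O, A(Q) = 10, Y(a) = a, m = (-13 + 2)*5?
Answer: 6*√23 ≈ 28.775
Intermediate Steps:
m = -55 (m = -11*5 = -55)
√(Y(559) + D(A(-1*26), m)) = √(559 + (279 - 1*10)) = √(559 + (279 - 10)) = √(559 + 269) = √828 = 6*√23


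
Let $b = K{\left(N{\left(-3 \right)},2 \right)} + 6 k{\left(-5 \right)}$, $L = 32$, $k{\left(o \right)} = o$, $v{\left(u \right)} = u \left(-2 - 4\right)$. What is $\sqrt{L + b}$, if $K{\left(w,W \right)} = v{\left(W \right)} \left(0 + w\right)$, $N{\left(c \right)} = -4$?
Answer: $5 \sqrt{2} \approx 7.0711$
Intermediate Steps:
$v{\left(u \right)} = - 6 u$ ($v{\left(u \right)} = u \left(-6\right) = - 6 u$)
$K{\left(w,W \right)} = - 6 W w$ ($K{\left(w,W \right)} = - 6 W \left(0 + w\right) = - 6 W w$)
$b = 18$ ($b = \left(-6\right) 2 \left(-4\right) + 6 \left(-5\right) = 48 - 30 = 18$)
$\sqrt{L + b} = \sqrt{32 + 18} = \sqrt{50} = 5 \sqrt{2}$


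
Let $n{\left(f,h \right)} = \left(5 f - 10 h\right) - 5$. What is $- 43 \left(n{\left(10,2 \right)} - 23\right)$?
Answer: $-86$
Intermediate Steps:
$n{\left(f,h \right)} = -5 - 10 h + 5 f$ ($n{\left(f,h \right)} = \left(- 10 h + 5 f\right) - 5 = -5 - 10 h + 5 f$)
$- 43 \left(n{\left(10,2 \right)} - 23\right) = - 43 \left(\left(-5 - 20 + 5 \cdot 10\right) - 23\right) = - 43 \left(\left(-5 - 20 + 50\right) - 23\right) = - 43 \left(25 - 23\right) = \left(-43\right) 2 = -86$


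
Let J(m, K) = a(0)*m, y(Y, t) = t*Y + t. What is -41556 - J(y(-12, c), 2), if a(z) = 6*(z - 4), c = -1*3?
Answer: -40764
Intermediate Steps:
c = -3
y(Y, t) = t + Y*t (y(Y, t) = Y*t + t = t + Y*t)
a(z) = -24 + 6*z (a(z) = 6*(-4 + z) = -24 + 6*z)
J(m, K) = -24*m (J(m, K) = (-24 + 6*0)*m = (-24 + 0)*m = -24*m)
-41556 - J(y(-12, c), 2) = -41556 - (-24)*(-3*(1 - 12)) = -41556 - (-24)*(-3*(-11)) = -41556 - (-24)*33 = -41556 - 1*(-792) = -41556 + 792 = -40764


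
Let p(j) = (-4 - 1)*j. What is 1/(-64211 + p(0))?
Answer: -1/64211 ≈ -1.5574e-5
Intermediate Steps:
p(j) = -5*j
1/(-64211 + p(0)) = 1/(-64211 - 5*0) = 1/(-64211 + 0) = 1/(-64211) = -1/64211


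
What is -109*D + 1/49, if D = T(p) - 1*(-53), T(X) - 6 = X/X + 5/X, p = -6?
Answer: -1896049/294 ≈ -6449.1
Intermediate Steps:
T(X) = 7 + 5/X (T(X) = 6 + (X/X + 5/X) = 6 + (1 + 5/X) = 7 + 5/X)
D = 355/6 (D = (7 + 5/(-6)) - 1*(-53) = (7 + 5*(-1/6)) + 53 = (7 - 5/6) + 53 = 37/6 + 53 = 355/6 ≈ 59.167)
-109*D + 1/49 = -109*355/6 + 1/49 = -38695/6 + 1/49 = -1896049/294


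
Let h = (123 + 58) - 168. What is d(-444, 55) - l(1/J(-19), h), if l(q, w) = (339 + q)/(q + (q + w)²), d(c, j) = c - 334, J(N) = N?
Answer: -47189026/60497 ≈ -780.02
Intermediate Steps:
d(c, j) = -334 + c
h = 13 (h = 181 - 168 = 13)
l(q, w) = (339 + q)/(q + (q + w)²)
d(-444, 55) - l(1/J(-19), h) = (-334 - 444) - (339 + 1/(-19))/(1/(-19) + (1/(-19) + 13)²) = -778 - (339 - 1/19)/(-1/19 + (-1/19 + 13)²) = -778 - 6440/((-1/19 + (246/19)²)*19) = -778 - 6440/((-1/19 + 60516/361)*19) = -778 - 6440/(60497/361*19) = -778 - 361*6440/(60497*19) = -778 - 1*122360/60497 = -778 - 122360/60497 = -47189026/60497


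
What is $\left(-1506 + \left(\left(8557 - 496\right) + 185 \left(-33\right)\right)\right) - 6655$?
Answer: $-6205$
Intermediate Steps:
$\left(-1506 + \left(\left(8557 - 496\right) + 185 \left(-33\right)\right)\right) - 6655 = \left(-1506 + \left(8061 - 6105\right)\right) - 6655 = \left(-1506 + 1956\right) - 6655 = 450 - 6655 = -6205$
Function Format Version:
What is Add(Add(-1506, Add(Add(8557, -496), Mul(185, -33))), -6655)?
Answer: -6205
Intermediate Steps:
Add(Add(-1506, Add(Add(8557, -496), Mul(185, -33))), -6655) = Add(Add(-1506, Add(8061, -6105)), -6655) = Add(Add(-1506, 1956), -6655) = Add(450, -6655) = -6205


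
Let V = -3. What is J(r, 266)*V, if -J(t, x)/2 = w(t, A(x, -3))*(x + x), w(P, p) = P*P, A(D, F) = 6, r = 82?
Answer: 21463008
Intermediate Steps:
w(P, p) = P²
J(t, x) = -4*x*t² (J(t, x) = -2*t²*(x + x) = -2*t²*2*x = -4*x*t²)
J(r, 266)*V = -4*266*82²*(-3) = -4*266*6724*(-3) = -7154336*(-3) = 21463008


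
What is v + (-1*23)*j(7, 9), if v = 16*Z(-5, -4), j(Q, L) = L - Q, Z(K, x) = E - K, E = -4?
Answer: -30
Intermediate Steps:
Z(K, x) = -4 - K
v = 16 (v = 16*(-4 - 1*(-5)) = 16*(-4 + 5) = 16*1 = 16)
v + (-1*23)*j(7, 9) = 16 + (-1*23)*(9 - 1*7) = 16 - 23*(9 - 7) = 16 - 23*2 = 16 - 46 = -30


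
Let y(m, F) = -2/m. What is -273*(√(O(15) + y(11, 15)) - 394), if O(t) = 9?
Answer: 107562 - 273*√1067/11 ≈ 1.0675e+5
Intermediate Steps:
-273*(√(O(15) + y(11, 15)) - 394) = -273*(√(9 - 2/11) - 394) = -273*(√(97/11) - 394) = -273*(√1067/11 - 394) = -273*(-394 + √1067/11) = 107562 - 273*√1067/11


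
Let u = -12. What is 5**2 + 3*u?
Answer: -11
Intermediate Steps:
5**2 + 3*u = 5**2 + 3*(-12) = 25 - 36 = -11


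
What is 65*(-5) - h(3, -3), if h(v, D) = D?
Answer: -322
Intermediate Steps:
65*(-5) - h(3, -3) = 65*(-5) - 1*(-3) = -325 + 3 = -322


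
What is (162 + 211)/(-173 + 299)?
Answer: 373/126 ≈ 2.9603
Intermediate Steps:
(162 + 211)/(-173 + 299) = 373/126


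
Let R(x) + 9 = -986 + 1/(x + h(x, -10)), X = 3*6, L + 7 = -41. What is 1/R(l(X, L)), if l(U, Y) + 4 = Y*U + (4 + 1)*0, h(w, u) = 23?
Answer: -845/840776 ≈ -0.0010050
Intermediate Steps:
L = -48 (L = -7 - 41 = -48)
X = 18
l(U, Y) = -4 + U*Y (l(U, Y) = -4 + (Y*U + (4 + 1)*0) = -4 + (U*Y + 5*0) = -4 + (U*Y + 0) = -4 + U*Y)
R(x) = -995 + 1/(23 + x) (R(x) = -9 + (-986 + 1/(x + 23)) = -9 + (-986 + 1/(23 + x)) = -995 + 1/(23 + x))
1/R(l(X, L)) = 1/((-22884 - 995*(-4 + 18*(-48)))/(23 + (-4 + 18*(-48)))) = 1/((-22884 - 995*(-4 - 864))/(23 + (-4 - 864))) = 1/((-22884 - 995*(-868))/(23 - 868)) = 1/((-22884 + 863660)/(-845)) = 1/(-1/845*840776) = 1/(-840776/845) = -845/840776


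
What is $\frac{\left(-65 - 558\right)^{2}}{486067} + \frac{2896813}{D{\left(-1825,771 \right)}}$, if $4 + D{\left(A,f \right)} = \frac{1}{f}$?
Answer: $- \frac{1085601656045434}{1498544561} \approx -7.2444 \cdot 10^{5}$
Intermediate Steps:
$D{\left(A,f \right)} = -4 + \frac{1}{f}$
$\frac{\left(-65 - 558\right)^{2}}{486067} + \frac{2896813}{D{\left(-1825,771 \right)}} = \frac{\left(-65 - 558\right)^{2}}{486067} + \frac{2896813}{-4 + \frac{1}{771}} = \left(-623\right)^{2} \cdot \frac{1}{486067} + \frac{2896813}{-4 + \frac{1}{771}} = 388129 \cdot \frac{1}{486067} + \frac{2896813}{- \frac{3083}{771}} = \frac{388129}{486067} + 2896813 \left(- \frac{771}{3083}\right) = \frac{388129}{486067} - \frac{2233442823}{3083} = - \frac{1085601656045434}{1498544561}$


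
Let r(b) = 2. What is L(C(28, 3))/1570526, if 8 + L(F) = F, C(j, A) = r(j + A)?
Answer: -3/785263 ≈ -3.8204e-6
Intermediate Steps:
C(j, A) = 2
L(F) = -8 + F
L(C(28, 3))/1570526 = (-8 + 2)/1570526 = -6*1/1570526 = -3/785263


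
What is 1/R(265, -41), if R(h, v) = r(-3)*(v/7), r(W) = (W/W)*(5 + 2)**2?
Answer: -1/287 ≈ -0.0034843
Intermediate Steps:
r(W) = 49 (r(W) = 1*7**2 = 1*49 = 49)
R(h, v) = 7*v (R(h, v) = 49*(v/7) = 7*v)
1/R(265, -41) = 1/(7*(-41)) = 1/(-287) = -1/287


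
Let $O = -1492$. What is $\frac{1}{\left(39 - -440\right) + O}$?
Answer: $- \frac{1}{1013} \approx -0.00098717$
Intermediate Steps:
$\frac{1}{\left(39 - -440\right) + O} = \frac{1}{\left(39 - -440\right) - 1492} = \frac{1}{\left(39 + 440\right) - 1492} = \frac{1}{479 - 1492} = \frac{1}{-1013} = - \frac{1}{1013}$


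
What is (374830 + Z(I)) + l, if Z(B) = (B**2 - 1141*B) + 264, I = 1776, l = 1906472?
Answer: 3409326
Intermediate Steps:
Z(B) = 264 + B**2 - 1141*B
(374830 + Z(I)) + l = (374830 + (264 + 1776**2 - 1141*1776)) + 1906472 = (374830 + (264 + 3154176 - 2026416)) + 1906472 = (374830 + 1128024) + 1906472 = 1502854 + 1906472 = 3409326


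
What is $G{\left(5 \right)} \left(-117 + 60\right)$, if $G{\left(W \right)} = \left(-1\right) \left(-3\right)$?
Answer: $-171$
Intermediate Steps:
$G{\left(W \right)} = 3$
$G{\left(5 \right)} \left(-117 + 60\right) = 3 \left(-117 + 60\right) = 3 \left(-57\right) = -171$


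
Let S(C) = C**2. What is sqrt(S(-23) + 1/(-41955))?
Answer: sqrt(931157409270)/41955 ≈ 23.000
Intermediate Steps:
sqrt(S(-23) + 1/(-41955)) = sqrt((-23)**2 + 1/(-41955)) = sqrt(529 - 1/41955) = sqrt(22194194/41955) = sqrt(931157409270)/41955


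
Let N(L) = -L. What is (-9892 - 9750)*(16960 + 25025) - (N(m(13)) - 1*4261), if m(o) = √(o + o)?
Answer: -824665109 + √26 ≈ -8.2467e+8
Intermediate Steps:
m(o) = √2*√o (m(o) = √(2*o) = √2*√o)
(-9892 - 9750)*(16960 + 25025) - (N(m(13)) - 1*4261) = (-9892 - 9750)*(16960 + 25025) - (-√2*√13 - 1*4261) = -19642*41985 - (-√26 - 4261) = -824669370 - (-4261 - √26) = -824669370 + (4261 + √26) = -824665109 + √26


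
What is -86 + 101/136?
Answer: -11595/136 ≈ -85.257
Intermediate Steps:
-86 + 101/136 = -11595/136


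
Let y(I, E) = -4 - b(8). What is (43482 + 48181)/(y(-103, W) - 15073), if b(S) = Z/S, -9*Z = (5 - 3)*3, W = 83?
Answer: -1099956/180923 ≈ -6.0797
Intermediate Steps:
Z = -2/3 (Z = -(5 - 3)*3/9 = -2*3/9 = -1/9*6 = -2/3 ≈ -0.66667)
b(S) = -2/(3*S)
y(I, E) = -47/12 (y(I, E) = -4 - (-2)/(3*8) = -4 - 1*(-1/12) = -4 + 1/12 = -47/12)
(43482 + 48181)/(y(-103, W) - 15073) = (43482 + 48181)/(-47/12 - 15073) = 91663/(-180923/12) = 91663*(-12/180923) = -1099956/180923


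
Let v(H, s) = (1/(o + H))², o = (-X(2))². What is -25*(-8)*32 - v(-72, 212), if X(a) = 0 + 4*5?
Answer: 688537599/107584 ≈ 6400.0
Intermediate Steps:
X(a) = 20 (X(a) = 0 + 20 = 20)
o = 400 (o = (-1*20)² = (-20)² = 400)
v(H, s) = (400 + H)⁻² (v(H, s) = (1/(400 + H))² = (400 + H)⁻²)
-25*(-8)*32 - v(-72, 212) = -25*(-8)*32 - 1/(400 - 72)² = 200*32 - 1/328² = 6400 - 1*1/107584 = 6400 - 1/107584 = 688537599/107584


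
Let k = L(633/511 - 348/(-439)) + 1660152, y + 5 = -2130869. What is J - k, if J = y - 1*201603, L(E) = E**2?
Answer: -200923274119884814/50323500241 ≈ -3.9926e+6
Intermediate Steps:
y = -2130874 (y = -5 - 2130869 = -2130874)
J = -2332477 (J = -2130874 - 1*201603 = -2130874 - 201603 = -2332477)
k = 83544867248257857/50323500241 (k = (633/511 - 348/(-439))**2 + 1660152 = (633*(1/511) - 348*(-1/439))**2 + 1660152 = (633/511 + 348/439)**2 + 1660152 = (455715/224329)**2 + 1660152 = 207676161225/50323500241 + 1660152 = 83544867248257857/50323500241 ≈ 1.6602e+6)
J - k = -2332477 - 1*83544867248257857/50323500241 = -2332477 - 83544867248257857/50323500241 = -200923274119884814/50323500241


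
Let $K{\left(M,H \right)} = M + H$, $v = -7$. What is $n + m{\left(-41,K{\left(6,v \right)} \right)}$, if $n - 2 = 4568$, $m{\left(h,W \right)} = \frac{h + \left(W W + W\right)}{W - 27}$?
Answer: $\frac{128001}{28} \approx 4571.5$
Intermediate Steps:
$K{\left(M,H \right)} = H + M$
$m{\left(h,W \right)} = \frac{W + h + W^{2}}{-27 + W}$ ($m{\left(h,W \right)} = \frac{h + \left(W^{2} + W\right)}{-27 + W} = \frac{h + \left(W + W^{2}\right)}{-27 + W} = \frac{W + h + W^{2}}{-27 + W}$)
$n = 4570$ ($n = 2 + 4568 = 4570$)
$n + m{\left(-41,K{\left(6,v \right)} \right)} = 4570 + \frac{\left(-7 + 6\right) - 41 + \left(-7 + 6\right)^{2}}{-27 + \left(-7 + 6\right)} = 4570 + \frac{-1 - 41 + \left(-1\right)^{2}}{-27 - 1} = 4570 + \frac{-1 - 41 + 1}{-28} = 4570 - - \frac{41}{28} = 4570 + \frac{41}{28} = \frac{128001}{28}$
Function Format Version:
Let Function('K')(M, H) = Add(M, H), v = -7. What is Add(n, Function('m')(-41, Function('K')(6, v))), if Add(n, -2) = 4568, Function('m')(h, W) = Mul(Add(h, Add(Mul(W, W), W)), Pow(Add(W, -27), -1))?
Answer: Rational(128001, 28) ≈ 4571.5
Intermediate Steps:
Function('K')(M, H) = Add(H, M)
Function('m')(h, W) = Mul(Pow(Add(-27, W), -1), Add(W, h, Pow(W, 2))) (Function('m')(h, W) = Mul(Add(h, Add(Pow(W, 2), W)), Pow(Add(-27, W), -1)) = Mul(Add(h, Add(W, Pow(W, 2))), Pow(Add(-27, W), -1)) = Mul(Add(W, h, Pow(W, 2)), Pow(Add(-27, W), -1)) = Mul(Pow(Add(-27, W), -1), Add(W, h, Pow(W, 2))))
n = 4570 (n = Add(2, 4568) = 4570)
Add(n, Function('m')(-41, Function('K')(6, v))) = Add(4570, Mul(Pow(Add(-27, Add(-7, 6)), -1), Add(Add(-7, 6), -41, Pow(Add(-7, 6), 2)))) = Add(4570, Mul(Pow(Add(-27, -1), -1), Add(-1, -41, Pow(-1, 2)))) = Add(4570, Mul(Pow(-28, -1), Add(-1, -41, 1))) = Add(4570, Mul(Rational(-1, 28), -41)) = Add(4570, Rational(41, 28)) = Rational(128001, 28)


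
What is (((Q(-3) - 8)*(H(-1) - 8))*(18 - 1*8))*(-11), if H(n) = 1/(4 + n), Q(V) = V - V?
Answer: -20240/3 ≈ -6746.7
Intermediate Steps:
Q(V) = 0
(((Q(-3) - 8)*(H(-1) - 8))*(18 - 1*8))*(-11) = (((0 - 8)*(1/(4 - 1) - 8))*(18 - 1*8))*(-11) = ((-8*(1/3 - 8))*(18 - 8))*(-11) = (-8*(1/3 - 8)*10)*(-11) = (-8*(-23/3)*10)*(-11) = ((184/3)*10)*(-11) = (1840/3)*(-11) = -20240/3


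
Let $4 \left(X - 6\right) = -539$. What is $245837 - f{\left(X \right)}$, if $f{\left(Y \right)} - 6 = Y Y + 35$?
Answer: $\frac{3667511}{16} \approx 2.2922 \cdot 10^{5}$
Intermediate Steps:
$X = - \frac{515}{4}$ ($X = 6 + \frac{1}{4} \left(-539\right) = 6 - \frac{539}{4} = - \frac{515}{4} \approx -128.75$)
$f{\left(Y \right)} = 41 + Y^{2}$ ($f{\left(Y \right)} = 6 + \left(Y Y + 35\right) = 6 + \left(Y^{2} + 35\right) = 6 + \left(35 + Y^{2}\right) = 41 + Y^{2}$)
$245837 - f{\left(X \right)} = 245837 - \left(41 + \left(- \frac{515}{4}\right)^{2}\right) = 245837 - \left(41 + \frac{265225}{16}\right) = 245837 - \frac{265881}{16} = \frac{3667511}{16}$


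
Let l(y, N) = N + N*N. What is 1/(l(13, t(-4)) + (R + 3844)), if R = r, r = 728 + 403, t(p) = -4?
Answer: 1/4987 ≈ 0.00020052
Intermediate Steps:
r = 1131
R = 1131
l(y, N) = N + N²
1/(l(13, t(-4)) + (R + 3844)) = 1/(-4*(1 - 4) + (1131 + 3844)) = 1/(-4*(-3) + 4975) = 1/(12 + 4975) = 1/4987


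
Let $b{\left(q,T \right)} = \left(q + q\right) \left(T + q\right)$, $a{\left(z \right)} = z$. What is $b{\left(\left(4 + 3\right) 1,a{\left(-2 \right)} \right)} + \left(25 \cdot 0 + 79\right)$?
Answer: $149$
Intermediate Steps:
$b{\left(q,T \right)} = 2 q \left(T + q\right)$
$b{\left(\left(4 + 3\right) 1,a{\left(-2 \right)} \right)} + \left(25 \cdot 0 + 79\right) = 2 \left(4 + 3\right) 1 \left(-2 + \left(4 + 3\right) 1\right) + \left(25 \cdot 0 + 79\right) = 2 \cdot 7 \cdot 1 \left(-2 + 7 \cdot 1\right) + \left(0 + 79\right) = 2 \cdot 7 \left(-2 + 7\right) + 79 = 2 \cdot 7 \cdot 5 + 79 = 70 + 79 = 149$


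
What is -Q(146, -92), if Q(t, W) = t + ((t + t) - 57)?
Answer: -381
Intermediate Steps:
Q(t, W) = -57 + 3*t (Q(t, W) = t + (2*t - 57) = t + (-57 + 2*t) = -57 + 3*t)
-Q(146, -92) = -(-57 + 3*146) = -(-57 + 438) = -1*381 = -381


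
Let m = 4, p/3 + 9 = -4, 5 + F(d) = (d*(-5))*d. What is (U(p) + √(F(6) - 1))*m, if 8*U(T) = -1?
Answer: -½ + 4*I*√186 ≈ -0.5 + 54.553*I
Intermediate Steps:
F(d) = -5 - 5*d² (F(d) = -5 + (d*(-5))*d = -5 + (-5*d)*d = -5 - 5*d²)
p = -39 (p = -27 + 3*(-4) = -27 - 12 = -39)
U(T) = -⅛ (U(T) = (⅛)*(-1) = -⅛)
(U(p) + √(F(6) - 1))*m = (-⅛ + √((-5 - 5*6²) - 1))*4 = (-⅛ + √((-5 - 5*36) - 1))*4 = (-⅛ + √((-5 - 180) - 1))*4 = (-⅛ + √(-185 - 1))*4 = (-⅛ + √(-186))*4 = (-⅛ + I*√186)*4 = -½ + 4*I*√186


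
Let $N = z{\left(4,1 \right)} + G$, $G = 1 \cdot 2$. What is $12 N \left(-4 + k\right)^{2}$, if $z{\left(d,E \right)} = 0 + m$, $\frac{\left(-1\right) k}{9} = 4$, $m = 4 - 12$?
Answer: $-115200$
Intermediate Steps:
$m = -8$ ($m = 4 - 12 = -8$)
$k = -36$ ($k = \left(-9\right) 4 = -36$)
$z{\left(d,E \right)} = -8$ ($z{\left(d,E \right)} = 0 - 8 = -8$)
$G = 2$
$N = -6$ ($N = -8 + 2 = -6$)
$12 N \left(-4 + k\right)^{2} = 12 \left(-6\right) \left(-4 - 36\right)^{2} = - 72 \left(-40\right)^{2} = \left(-72\right) 1600 = -115200$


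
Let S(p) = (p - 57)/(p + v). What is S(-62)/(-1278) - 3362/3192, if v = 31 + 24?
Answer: -362575/339948 ≈ -1.0666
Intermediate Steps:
v = 55
S(p) = (-57 + p)/(55 + p) (S(p) = (p - 57)/(p + 55) = (-57 + p)/(55 + p))
S(-62)/(-1278) - 3362/3192 = ((-57 - 62)/(55 - 62))/(-1278) - 3362/3192 = (-119/(-7))*(-1/1278) - 3362*1/3192 = -⅐*(-119)*(-1/1278) - 1681/1596 = 17*(-1/1278) - 1681/1596 = -17/1278 - 1681/1596 = -362575/339948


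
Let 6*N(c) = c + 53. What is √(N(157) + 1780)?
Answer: 11*√15 ≈ 42.603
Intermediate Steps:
N(c) = 53/6 + c/6 (N(c) = (c + 53)/6 = (53 + c)/6 = 53/6 + c/6)
√(N(157) + 1780) = √((53/6 + (⅙)*157) + 1780) = √((53/6 + 157/6) + 1780) = √(35 + 1780) = √1815 = 11*√15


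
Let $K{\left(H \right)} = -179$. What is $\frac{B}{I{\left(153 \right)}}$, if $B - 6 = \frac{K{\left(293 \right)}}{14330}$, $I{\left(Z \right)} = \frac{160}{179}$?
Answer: $\frac{15358379}{2292800} \approx 6.6985$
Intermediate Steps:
$I{\left(Z \right)} = \frac{160}{179}$ ($I{\left(Z \right)} = 160 \cdot \frac{1}{179} = \frac{160}{179}$)
$B = \frac{85801}{14330}$ ($B = 6 - \frac{179}{14330} = \frac{85801}{14330} \approx 5.9875$)
$\frac{B}{I{\left(153 \right)}} = \frac{85801}{14330 \cdot \frac{160}{179}} = \frac{85801}{14330} \cdot \frac{179}{160} = \frac{15358379}{2292800}$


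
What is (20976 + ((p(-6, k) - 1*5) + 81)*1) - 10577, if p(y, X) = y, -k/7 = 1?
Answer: 10469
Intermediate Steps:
k = -7 (k = -7*1 = -7)
(20976 + ((p(-6, k) - 1*5) + 81)*1) - 10577 = (20976 + ((-6 - 1*5) + 81)*1) - 10577 = (20976 + ((-6 - 5) + 81)*1) - 10577 = (20976 + (-11 + 81)*1) - 10577 = (20976 + 70*1) - 10577 = (20976 + 70) - 10577 = 21046 - 10577 = 10469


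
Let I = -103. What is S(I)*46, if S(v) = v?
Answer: -4738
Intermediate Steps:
S(I)*46 = -103*46 = -4738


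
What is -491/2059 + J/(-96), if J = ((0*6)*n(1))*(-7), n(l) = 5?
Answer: -491/2059 ≈ -0.23847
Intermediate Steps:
J = 0 (J = ((0*6)*5)*(-7) = (0*5)*(-7) = 0*(-7) = 0)
-491/2059 + J/(-96) = -491/2059 + 0/(-96) = -491*1/2059 + 0*(-1/96) = -491/2059 + 0 = -491/2059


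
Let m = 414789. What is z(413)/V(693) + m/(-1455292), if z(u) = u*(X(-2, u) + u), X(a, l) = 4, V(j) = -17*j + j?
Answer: -3038464571/192098544 ≈ -15.817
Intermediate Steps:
V(j) = -16*j
z(u) = u*(4 + u)
z(413)/V(693) + m/(-1455292) = (413*(4 + 413))/((-16*693)) + 414789/(-1455292) = (413*417)/(-11088) + 414789*(-1/1455292) = 172221*(-1/11088) - 414789/1455292 = -8201/528 - 414789/1455292 = -3038464571/192098544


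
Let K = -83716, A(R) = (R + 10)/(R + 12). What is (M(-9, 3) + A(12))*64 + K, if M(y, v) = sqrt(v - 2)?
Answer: -250780/3 ≈ -83593.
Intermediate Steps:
A(R) = (10 + R)/(12 + R)
M(y, v) = sqrt(-2 + v)
(M(-9, 3) + A(12))*64 + K = (sqrt(-2 + 3) + (10 + 12)/(12 + 12))*64 - 83716 = (sqrt(1) + 22/24)*64 - 83716 = (1 + (1/24)*22)*64 - 83716 = (1 + 11/12)*64 - 83716 = (23/12)*64 - 83716 = 368/3 - 83716 = -250780/3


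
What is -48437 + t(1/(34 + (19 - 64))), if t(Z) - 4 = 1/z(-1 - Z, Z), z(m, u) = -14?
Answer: -678063/14 ≈ -48433.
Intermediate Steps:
t(Z) = 55/14 (t(Z) = 4 + 1/(-14) = 4 - 1/14 = 55/14)
-48437 + t(1/(34 + (19 - 64))) = -48437 + 55/14 = -678063/14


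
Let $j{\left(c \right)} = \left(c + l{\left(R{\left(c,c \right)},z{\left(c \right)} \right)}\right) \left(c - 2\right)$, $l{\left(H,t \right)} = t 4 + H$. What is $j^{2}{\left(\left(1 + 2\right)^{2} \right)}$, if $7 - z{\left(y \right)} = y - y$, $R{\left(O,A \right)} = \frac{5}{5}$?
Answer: $70756$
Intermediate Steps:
$R{\left(O,A \right)} = 1$ ($R{\left(O,A \right)} = 5 \cdot \frac{1}{5} = 1$)
$z{\left(y \right)} = 7$ ($z{\left(y \right)} = 7 - \left(y - y\right) = 7 - 0 = 7 + 0 = 7$)
$l{\left(H,t \right)} = H + 4 t$ ($l{\left(H,t \right)} = 4 t + H = H + 4 t$)
$j{\left(c \right)} = \left(-2 + c\right) \left(29 + c\right)$ ($j{\left(c \right)} = \left(c + \left(1 + 4 \cdot 7\right)\right) \left(c - 2\right) = \left(c + \left(1 + 28\right)\right) \left(-2 + c\right) = \left(c + 29\right) \left(-2 + c\right) = \left(29 + c\right) \left(-2 + c\right) = \left(-2 + c\right) \left(29 + c\right)$)
$j^{2}{\left(\left(1 + 2\right)^{2} \right)} = \left(-58 + \left(\left(1 + 2\right)^{2}\right)^{2} + 27 \left(1 + 2\right)^{2}\right)^{2} = \left(-58 + \left(3^{2}\right)^{2} + 27 \cdot 3^{2}\right)^{2} = \left(-58 + 9^{2} + 27 \cdot 9\right)^{2} = \left(-58 + 81 + 243\right)^{2} = 266^{2} = 70756$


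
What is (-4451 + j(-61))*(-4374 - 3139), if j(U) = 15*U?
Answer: 40314758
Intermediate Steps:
(-4451 + j(-61))*(-4374 - 3139) = (-4451 + 15*(-61))*(-4374 - 3139) = (-4451 - 915)*(-7513) = -5366*(-7513) = 40314758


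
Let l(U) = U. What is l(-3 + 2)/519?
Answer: -1/519 ≈ -0.0019268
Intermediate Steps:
l(-3 + 2)/519 = (-3 + 2)/519 = -1*1/519 = -1/519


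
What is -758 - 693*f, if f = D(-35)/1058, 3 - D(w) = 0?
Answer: -804043/1058 ≈ -759.96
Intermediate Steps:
D(w) = 3 (D(w) = 3 - 1*0 = 3 + 0 = 3)
f = 3/1058 ≈ 0.0028355
-758 - 693*f = -758 - 693*3/1058 = -758 - 2079/1058 = -804043/1058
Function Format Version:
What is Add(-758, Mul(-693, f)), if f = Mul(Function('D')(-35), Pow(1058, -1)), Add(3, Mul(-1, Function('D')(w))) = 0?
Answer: Rational(-804043, 1058) ≈ -759.96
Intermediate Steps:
Function('D')(w) = 3 (Function('D')(w) = Add(3, Mul(-1, 0)) = Add(3, 0) = 3)
f = Rational(3, 1058) (f = Mul(3, Pow(1058, -1)) = Mul(3, Rational(1, 1058)) = Rational(3, 1058) ≈ 0.0028355)
Add(-758, Mul(-693, f)) = Add(-758, Mul(-693, Rational(3, 1058))) = Add(-758, Rational(-2079, 1058)) = Rational(-804043, 1058)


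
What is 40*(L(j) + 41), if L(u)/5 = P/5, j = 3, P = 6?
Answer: 1880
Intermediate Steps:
L(u) = 6 (L(u) = 5*(6/5) = 6)
40*(L(j) + 41) = 40*(6 + 41) = 40*47 = 1880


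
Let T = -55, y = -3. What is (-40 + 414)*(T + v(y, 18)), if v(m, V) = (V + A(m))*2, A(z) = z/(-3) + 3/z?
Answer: -7106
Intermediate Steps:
A(z) = 3/z - z/3 (A(z) = z*(-⅓) + 3/z = -z/3 + 3/z = 3/z - z/3)
v(m, V) = 2*V + 6/m - 2*m/3 (v(m, V) = (V + (3/m - m/3))*2 = (V + 3/m - m/3)*2 = 2*V + 6/m - 2*m/3)
(-40 + 414)*(T + v(y, 18)) = (-40 + 414)*(-55 + (2*18 + 6/(-3) - ⅔*(-3))) = 374*(-55 + (36 + 6*(-⅓) + 2)) = 374*(-55 + (36 - 2 + 2)) = 374*(-55 + 36) = 374*(-19) = -7106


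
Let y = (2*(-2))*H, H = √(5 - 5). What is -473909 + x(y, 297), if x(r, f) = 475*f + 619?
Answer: -332215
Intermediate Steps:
H = 0 (H = √0 = 0)
y = 0 (y = (2*(-2))*0 = -4*0 = 0)
x(r, f) = 619 + 475*f
-473909 + x(y, 297) = -473909 + (619 + 475*297) = -473909 + (619 + 141075) = -473909 + 141694 = -332215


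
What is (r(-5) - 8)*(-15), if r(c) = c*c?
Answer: -255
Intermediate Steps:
r(c) = c**2
(r(-5) - 8)*(-15) = ((-5)**2 - 8)*(-15) = (25 - 8)*(-15) = 17*(-15) = -255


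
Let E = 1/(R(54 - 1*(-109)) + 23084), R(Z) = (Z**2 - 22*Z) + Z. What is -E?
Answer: -1/46230 ≈ -2.1631e-5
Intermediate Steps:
R(Z) = Z**2 - 21*Z
E = 1/46230 (E = 1/((54 - 1*(-109))*(-21 + (54 - 1*(-109))) + 23084) = 1/((54 + 109)*(-21 + (54 + 109)) + 23084) = 1/(163*(-21 + 163) + 23084) = 1/(163*142 + 23084) = 1/(23146 + 23084) = 1/46230 ≈ 2.1631e-5)
-E = -1*1/46230 = -1/46230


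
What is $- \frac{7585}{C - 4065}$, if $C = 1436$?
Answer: $\frac{7585}{2629} \approx 2.8851$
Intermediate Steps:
$- \frac{7585}{C - 4065} = - \frac{7585}{1436 - 4065} = - \frac{7585}{-2629} = \left(-7585\right) \left(- \frac{1}{2629}\right) = \frac{7585}{2629}$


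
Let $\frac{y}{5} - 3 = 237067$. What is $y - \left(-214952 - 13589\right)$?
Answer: $1413891$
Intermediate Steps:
$y = 1185350$ ($y = 15 + 5 \cdot 237067 = 15 + 1185335 = 1185350$)
$y - \left(-214952 - 13589\right) = 1185350 - \left(-214952 - 13589\right) = 1185350 - -228541 = 1185350 + 228541 = 1413891$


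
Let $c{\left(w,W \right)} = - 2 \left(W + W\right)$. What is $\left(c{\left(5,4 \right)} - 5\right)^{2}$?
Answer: $441$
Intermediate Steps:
$c{\left(w,W \right)} = - 4 W$ ($c{\left(w,W \right)} = - 2 \cdot 2 W = - 4 W$)
$\left(c{\left(5,4 \right)} - 5\right)^{2} = \left(\left(-4\right) 4 - 5\right)^{2} = \left(-16 - 5\right)^{2} = \left(-21\right)^{2} = 441$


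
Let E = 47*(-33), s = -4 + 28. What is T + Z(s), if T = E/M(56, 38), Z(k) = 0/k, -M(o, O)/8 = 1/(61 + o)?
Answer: 181467/8 ≈ 22683.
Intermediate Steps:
M(o, O) = -8/(61 + o)
s = 24
E = -1551
Z(k) = 0
T = 181467/8 (T = -1551/((-8/(61 + 56))) = -1551/((-8/117)) = -1551/((-8*1/117)) = -1551/(-8/117) = -1551*(-117/8) = 181467/8 ≈ 22683.)
T + Z(s) = 181467/8 + 0 = 181467/8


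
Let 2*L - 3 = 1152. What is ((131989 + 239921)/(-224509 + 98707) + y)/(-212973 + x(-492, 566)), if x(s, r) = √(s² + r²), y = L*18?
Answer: -15468227570180/316999627863601 - 435779960*√140605/950998883590803 ≈ -0.048968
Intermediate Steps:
L = 1155/2 (L = 3/2 + (½)*1152 = 3/2 + 576 = 1155/2 ≈ 577.50)
y = 10395 (y = (1155/2)*18 = 10395)
x(s, r) = √(r² + s²)
((131989 + 239921)/(-224509 + 98707) + y)/(-212973 + x(-492, 566)) = ((131989 + 239921)/(-224509 + 98707) + 10395)/(-212973 + √(566² + (-492)²)) = (371910/(-125802) + 10395)/(-212973 + √(320356 + 242064)) = (371910*(-1/125802) + 10395)/(-212973 + √562420) = (-61985/20967 + 10395)/(-212973 + 2*√140605) = 217889980/(20967*(-212973 + 2*√140605))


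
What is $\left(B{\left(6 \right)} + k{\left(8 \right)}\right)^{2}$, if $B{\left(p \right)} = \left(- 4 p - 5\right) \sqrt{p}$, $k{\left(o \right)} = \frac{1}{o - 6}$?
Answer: $\frac{20185}{4} - 29 \sqrt{6} \approx 4975.2$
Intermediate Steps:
$k{\left(o \right)} = \frac{1}{-6 + o}$
$B{\left(p \right)} = \sqrt{p} \left(-5 - 4 p\right)$ ($B{\left(p \right)} = \left(-5 - 4 p\right) \sqrt{p} = \sqrt{p} \left(-5 - 4 p\right)$)
$\left(B{\left(6 \right)} + k{\left(8 \right)}\right)^{2} = \left(\sqrt{6} \left(-5 - 24\right) + \frac{1}{-6 + 8}\right)^{2} = \left(\sqrt{6} \left(-5 - 24\right) + \frac{1}{2}\right)^{2} = \left(\sqrt{6} \left(-29\right) + \frac{1}{2}\right)^{2} = \left(- 29 \sqrt{6} + \frac{1}{2}\right)^{2} = \left(\frac{1}{2} - 29 \sqrt{6}\right)^{2}$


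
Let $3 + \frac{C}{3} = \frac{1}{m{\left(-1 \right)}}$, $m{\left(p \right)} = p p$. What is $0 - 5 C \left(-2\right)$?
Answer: $0$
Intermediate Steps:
$m{\left(p \right)} = p^{2}$
$C = -6$ ($C = -9 + \frac{3}{\left(-1\right)^{2}} = -9 + \frac{3}{1} = -9 + 3 \cdot 1 = -9 + 3 = -6$)
$0 - 5 C \left(-2\right) = 0 \left(-5\right) \left(-6\right) \left(-2\right) = 0 \cdot 30 \left(-2\right) = 0 \left(-60\right) = 0$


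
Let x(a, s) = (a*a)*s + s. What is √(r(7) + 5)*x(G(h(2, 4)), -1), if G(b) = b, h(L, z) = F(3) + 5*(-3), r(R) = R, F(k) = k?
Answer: -290*√3 ≈ -502.29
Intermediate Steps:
h(L, z) = -12 (h(L, z) = 3 + 5*(-3) = 3 - 15 = -12)
x(a, s) = s + s*a² (x(a, s) = a²*s + s = s*a² + s = s + s*a²)
√(r(7) + 5)*x(G(h(2, 4)), -1) = √(7 + 5)*(-(1 + (-12)²)) = √12*(-(1 + 144)) = (2*√3)*(-1*145) = (2*√3)*(-145) = -290*√3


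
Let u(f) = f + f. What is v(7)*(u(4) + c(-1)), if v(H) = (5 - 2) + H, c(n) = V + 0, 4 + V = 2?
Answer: 60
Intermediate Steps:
V = -2 (V = -4 + 2 = -2)
u(f) = 2*f
c(n) = -2 (c(n) = -2 + 0 = -2)
v(H) = 3 + H
v(7)*(u(4) + c(-1)) = (3 + 7)*(2*4 - 2) = 10*(8 - 2) = 10*6 = 60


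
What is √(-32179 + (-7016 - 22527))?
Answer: 9*I*√762 ≈ 248.44*I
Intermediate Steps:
√(-32179 + (-7016 - 22527)) = √(-32179 - 29543) = √(-61722) = 9*I*√762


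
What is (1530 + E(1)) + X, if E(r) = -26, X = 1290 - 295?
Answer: 2499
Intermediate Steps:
X = 995
(1530 + E(1)) + X = (1530 - 26) + 995 = 1504 + 995 = 2499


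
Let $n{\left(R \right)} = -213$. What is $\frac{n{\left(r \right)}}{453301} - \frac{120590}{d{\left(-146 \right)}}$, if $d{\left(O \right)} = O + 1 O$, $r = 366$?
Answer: $\frac{27331752697}{66181946} \approx 412.98$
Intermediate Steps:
$d{\left(O \right)} = 2 O$ ($d{\left(O \right)} = O + O = 2 O$)
$\frac{n{\left(r \right)}}{453301} - \frac{120590}{d{\left(-146 \right)}} = - \frac{213}{453301} - \frac{120590}{2 \left(-146\right)} = \left(-213\right) \frac{1}{453301} - \frac{120590}{-292} = - \frac{213}{453301} - - \frac{60295}{146} = - \frac{213}{453301} + \frac{60295}{146} = \frac{27331752697}{66181946}$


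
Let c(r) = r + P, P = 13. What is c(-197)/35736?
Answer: -23/4467 ≈ -0.0051489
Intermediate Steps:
c(r) = 13 + r (c(r) = r + 13 = 13 + r)
c(-197)/35736 = (13 - 197)/35736 = -184*1/35736 = -23/4467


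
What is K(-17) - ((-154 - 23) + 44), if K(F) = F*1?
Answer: 116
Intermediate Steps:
K(F) = F
K(-17) - ((-154 - 23) + 44) = -17 - ((-154 - 23) + 44) = -17 - (-177 + 44) = -17 - 1*(-133) = -17 + 133 = 116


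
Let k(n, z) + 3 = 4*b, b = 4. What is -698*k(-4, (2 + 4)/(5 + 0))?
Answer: -9074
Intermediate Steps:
k(n, z) = 13 (k(n, z) = -3 + 4*4 = -3 + 16 = 13)
-698*k(-4, (2 + 4)/(5 + 0)) = -698*13 = -9074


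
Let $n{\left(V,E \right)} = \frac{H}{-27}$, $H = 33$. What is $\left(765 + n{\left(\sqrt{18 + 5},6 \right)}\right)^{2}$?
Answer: $\frac{47251876}{81} \approx 5.8336 \cdot 10^{5}$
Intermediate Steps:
$n{\left(V,E \right)} = - \frac{11}{9}$ ($n{\left(V,E \right)} = \frac{33}{-27} = 33 \left(- \frac{1}{27}\right) = - \frac{11}{9}$)
$\left(765 + n{\left(\sqrt{18 + 5},6 \right)}\right)^{2} = \left(765 - \frac{11}{9}\right)^{2} = \left(\frac{6874}{9}\right)^{2} = \frac{47251876}{81}$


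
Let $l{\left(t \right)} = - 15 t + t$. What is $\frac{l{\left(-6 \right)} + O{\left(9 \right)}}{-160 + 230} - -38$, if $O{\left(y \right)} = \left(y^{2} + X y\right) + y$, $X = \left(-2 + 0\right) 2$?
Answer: $\frac{1399}{35} \approx 39.971$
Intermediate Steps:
$l{\left(t \right)} = - 14 t$
$X = -4$ ($X = \left(-2\right) 2 = -4$)
$O{\left(y \right)} = y^{2} - 3 y$ ($O{\left(y \right)} = \left(y^{2} - 4 y\right) + y = y^{2} - 3 y$)
$\frac{l{\left(-6 \right)} + O{\left(9 \right)}}{-160 + 230} - -38 = \frac{\left(-14\right) \left(-6\right) + 9 \left(-3 + 9\right)}{-160 + 230} - -38 = \frac{84 + 9 \cdot 6}{70} + 38 = \left(84 + 54\right) \frac{1}{70} + 38 = 138 \cdot \frac{1}{70} + 38 = \frac{69}{35} + 38 = \frac{1399}{35}$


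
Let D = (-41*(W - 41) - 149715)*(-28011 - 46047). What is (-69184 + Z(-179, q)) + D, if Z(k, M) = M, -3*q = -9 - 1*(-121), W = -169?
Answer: 31349654606/3 ≈ 1.0450e+10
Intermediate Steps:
q = -112/3 (q = -(-9 - 1*(-121))/3 = -(-9 + 121)/3 = -⅓*112 = -112/3 ≈ -37.333)
D = 10449954090 (D = (-41*(-169 - 41) - 149715)*(-28011 - 46047) = (-41*(-210) - 149715)*(-74058) = (8610 - 149715)*(-74058) = -141105*(-74058) = 10449954090)
(-69184 + Z(-179, q)) + D = (-69184 - 112/3) + 10449954090 = -207664/3 + 10449954090 = 31349654606/3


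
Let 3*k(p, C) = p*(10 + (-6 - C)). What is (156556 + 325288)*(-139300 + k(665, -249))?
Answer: -120294763820/3 ≈ -4.0098e+10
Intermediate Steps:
k(p, C) = p*(4 - C)/3 (k(p, C) = (p*(10 + (-6 - C)))/3 = (p*(4 - C))/3 = p*(4 - C)/3)
(156556 + 325288)*(-139300 + k(665, -249)) = (156556 + 325288)*(-139300 + (⅓)*665*(4 - 1*(-249))) = 481844*(-139300 + (⅓)*665*(4 + 249)) = 481844*(-139300 + (⅓)*665*253) = 481844*(-139300 + 168245/3) = 481844*(-249655/3) = -120294763820/3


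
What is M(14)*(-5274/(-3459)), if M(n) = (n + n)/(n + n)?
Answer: 1758/1153 ≈ 1.5247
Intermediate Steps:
M(n) = 1 (M(n) = (2*n)/((2*n)) = (2*n)*(1/(2*n)) = 1)
M(14)*(-5274/(-3459)) = 1*(-5274/(-3459)) = 1*(-5274*(-1/3459)) = 1*(1758/1153) = 1758/1153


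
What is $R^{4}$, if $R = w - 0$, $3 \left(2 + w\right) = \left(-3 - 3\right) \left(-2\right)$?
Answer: $16$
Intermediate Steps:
$w = 2$ ($w = -2 + \frac{\left(-3 - 3\right) \left(-2\right)}{3} = -2 + \frac{\left(-6\right) \left(-2\right)}{3} = -2 + \frac{1}{3} \cdot 12 = -2 + 4 = 2$)
$R = 2$ ($R = 2 - 0 = 2 + 0 = 2$)
$R^{4} = 2^{4} = 16$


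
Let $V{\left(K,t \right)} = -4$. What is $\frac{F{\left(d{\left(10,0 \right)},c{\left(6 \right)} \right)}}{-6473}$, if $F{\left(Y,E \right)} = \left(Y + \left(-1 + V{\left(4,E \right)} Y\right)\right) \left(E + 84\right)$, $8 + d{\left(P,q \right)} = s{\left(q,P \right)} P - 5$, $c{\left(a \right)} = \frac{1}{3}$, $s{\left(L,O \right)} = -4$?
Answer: $- \frac{39974}{19419} \approx -2.0585$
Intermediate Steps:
$c{\left(a \right)} = \frac{1}{3}$
$d{\left(P,q \right)} = -13 - 4 P$ ($d{\left(P,q \right)} = -8 - \left(5 + 4 P\right) = -13 - 4 P$)
$F{\left(Y,E \right)} = \left(-1 - 3 Y\right) \left(84 + E\right)$ ($F{\left(Y,E \right)} = \left(Y - \left(1 + 4 Y\right)\right) \left(E + 84\right) = \left(-1 - 3 Y\right) \left(84 + E\right)$)
$\frac{F{\left(d{\left(10,0 \right)},c{\left(6 \right)} \right)}}{-6473} = \frac{-84 - \frac{1}{3} - 252 \left(-13 - 40\right) - 1 \left(-13 - 40\right)}{-6473} = \left(-84 - \frac{1}{3} - 252 \left(-13 - 40\right) - 1 \left(-13 - 40\right)\right) \left(- \frac{1}{6473}\right) = \left(-84 - \frac{1}{3} - -13356 - 1 \left(-53\right)\right) \left(- \frac{1}{6473}\right) = \left(-84 - \frac{1}{3} + 13356 + 53\right) \left(- \frac{1}{6473}\right) = \frac{39974}{3} \left(- \frac{1}{6473}\right) = - \frac{39974}{19419}$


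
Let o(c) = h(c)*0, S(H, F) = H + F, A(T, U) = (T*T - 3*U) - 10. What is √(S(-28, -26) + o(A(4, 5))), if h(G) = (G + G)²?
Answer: 3*I*√6 ≈ 7.3485*I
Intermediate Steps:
h(G) = 4*G² (h(G) = (2*G)² = 4*G²)
A(T, U) = -10 + T² - 3*U (A(T, U) = (T² - 3*U) - 10 = -10 + T² - 3*U)
S(H, F) = F + H
o(c) = 0 (o(c) = (4*c²)*0 = 0)
√(S(-28, -26) + o(A(4, 5))) = √((-26 - 28) + 0) = √(-54 + 0) = √(-54) = 3*I*√6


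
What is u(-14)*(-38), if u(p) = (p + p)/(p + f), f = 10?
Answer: -266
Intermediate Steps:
u(p) = 2*p/(10 + p) (u(p) = (p + p)/(p + 10) = (2*p)/(10 + p) = 2*p/(10 + p))
u(-14)*(-38) = (2*(-14)/(10 - 14))*(-38) = (2*(-14)/(-4))*(-38) = (2*(-14)*(-1/4))*(-38) = 7*(-38) = -266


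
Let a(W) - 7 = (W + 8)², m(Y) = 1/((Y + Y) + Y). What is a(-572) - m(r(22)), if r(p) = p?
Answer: 20994797/66 ≈ 3.1810e+5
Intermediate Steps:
m(Y) = 1/(3*Y) (m(Y) = 1/(2*Y + Y) = 1/(3*Y))
a(W) = 7 + (8 + W)² (a(W) = 7 + (W + 8)² = 7 + (8 + W)²)
a(-572) - m(r(22)) = (7 + (8 - 572)²) - 1/(3*22) = (7 + (-564)²) - 1/(3*22) = (7 + 318096) - 1*1/66 = 318103 - 1/66 = 20994797/66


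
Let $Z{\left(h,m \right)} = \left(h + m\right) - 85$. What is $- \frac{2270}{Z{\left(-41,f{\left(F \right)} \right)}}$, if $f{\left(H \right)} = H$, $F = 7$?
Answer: $\frac{2270}{119} \approx 19.076$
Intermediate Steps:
$Z{\left(h,m \right)} = -85 + h + m$
$- \frac{2270}{Z{\left(-41,f{\left(F \right)} \right)}} = - \frac{2270}{-85 - 41 + 7} = - \frac{2270}{-119} = \left(-2270\right) \left(- \frac{1}{119}\right) = \frac{2270}{119}$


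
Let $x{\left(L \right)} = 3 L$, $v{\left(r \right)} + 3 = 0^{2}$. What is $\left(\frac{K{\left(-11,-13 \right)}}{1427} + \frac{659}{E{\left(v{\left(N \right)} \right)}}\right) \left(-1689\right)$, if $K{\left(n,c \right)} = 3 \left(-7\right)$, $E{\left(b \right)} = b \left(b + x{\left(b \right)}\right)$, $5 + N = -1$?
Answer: $- \frac{529015631}{17124} \approx -30893.0$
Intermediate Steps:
$N = -6$ ($N = -5 - 1 = -6$)
$v{\left(r \right)} = -3$ ($v{\left(r \right)} = -3 + 0^{2} = -3 + 0 = -3$)
$E{\left(b \right)} = 4 b^{2}$ ($E{\left(b \right)} = b \left(b + 3 b\right) = b 4 b = 4 b^{2}$)
$K{\left(n,c \right)} = -21$
$\left(\frac{K{\left(-11,-13 \right)}}{1427} + \frac{659}{E{\left(v{\left(N \right)} \right)}}\right) \left(-1689\right) = \left(- \frac{21}{1427} + \frac{659}{4 \left(-3\right)^{2}}\right) \left(-1689\right) = \left(\left(-21\right) \frac{1}{1427} + \frac{659}{4 \cdot 9}\right) \left(-1689\right) = \left(- \frac{21}{1427} + \frac{659}{36}\right) \left(-1689\right) = \frac{939637}{51372} \left(-1689\right) = - \frac{529015631}{17124}$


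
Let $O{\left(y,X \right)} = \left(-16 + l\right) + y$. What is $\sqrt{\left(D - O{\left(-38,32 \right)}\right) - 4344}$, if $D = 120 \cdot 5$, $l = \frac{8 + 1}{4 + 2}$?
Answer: $\frac{i \sqrt{14766}}{2} \approx 60.758 i$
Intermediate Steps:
$l = \frac{3}{2}$ ($l = \frac{9}{6} = 9 \cdot \frac{1}{6} = \frac{3}{2} \approx 1.5$)
$D = 600$
$O{\left(y,X \right)} = - \frac{29}{2} + y$ ($O{\left(y,X \right)} = \left(-16 + \frac{3}{2}\right) + y = - \frac{29}{2} + y$)
$\sqrt{\left(D - O{\left(-38,32 \right)}\right) - 4344} = \sqrt{\left(600 - \left(- \frac{29}{2} - 38\right)\right) - 4344} = \sqrt{\left(600 - - \frac{105}{2}\right) - 4344} = \sqrt{\left(600 + \frac{105}{2}\right) - 4344} = \sqrt{\frac{1305}{2} - 4344} = \sqrt{- \frac{7383}{2}} = \frac{i \sqrt{14766}}{2}$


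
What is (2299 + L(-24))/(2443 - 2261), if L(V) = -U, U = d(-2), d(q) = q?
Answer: 177/14 ≈ 12.643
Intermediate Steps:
U = -2
L(V) = 2 (L(V) = -1*(-2) = 2)
(2299 + L(-24))/(2443 - 2261) = (2299 + 2)/(2443 - 2261) = 2301/182 = 2301*(1/182) = 177/14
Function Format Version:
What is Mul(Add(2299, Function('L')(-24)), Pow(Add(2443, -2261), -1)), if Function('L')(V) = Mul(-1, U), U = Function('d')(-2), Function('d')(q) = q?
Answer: Rational(177, 14) ≈ 12.643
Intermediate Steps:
U = -2
Function('L')(V) = 2 (Function('L')(V) = Mul(-1, -2) = 2)
Mul(Add(2299, Function('L')(-24)), Pow(Add(2443, -2261), -1)) = Mul(Add(2299, 2), Pow(Add(2443, -2261), -1)) = Mul(2301, Pow(182, -1)) = Mul(2301, Rational(1, 182)) = Rational(177, 14)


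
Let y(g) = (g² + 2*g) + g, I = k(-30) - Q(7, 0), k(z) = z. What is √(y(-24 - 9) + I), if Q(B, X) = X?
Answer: 8*√15 ≈ 30.984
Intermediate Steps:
I = -30 (I = -30 - 1*0 = -30 + 0 = -30)
y(g) = g² + 3*g
√(y(-24 - 9) + I) = √((-24 - 9)*(3 + (-24 - 9)) - 30) = √(-33*(3 - 33) - 30) = √(-33*(-30) - 30) = √(990 - 30) = √960 = 8*√15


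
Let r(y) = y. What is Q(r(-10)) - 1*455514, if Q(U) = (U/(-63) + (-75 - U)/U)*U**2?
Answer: -28655432/63 ≈ -4.5485e+5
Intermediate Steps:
Q(U) = U**2*(-U/63 + (-75 - U)/U) (Q(U) = (U*(-1/63) + (-75 - U)/U)*U**2 = (-U/63 + (-75 - U)/U)*U**2 = U**2*(-U/63 + (-75 - U)/U))
Q(r(-10)) - 1*455514 = -1/63*(-10)*(4725 + (-10)**2 + 63*(-10)) - 1*455514 = -1/63*(-10)*(4725 + 100 - 630) - 455514 = -1/63*(-10)*4195 - 455514 = 41950/63 - 455514 = -28655432/63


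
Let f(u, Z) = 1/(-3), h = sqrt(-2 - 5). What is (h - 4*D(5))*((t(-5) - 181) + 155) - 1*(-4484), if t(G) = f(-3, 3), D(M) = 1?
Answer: 13768/3 - 79*I*sqrt(7)/3 ≈ 4589.3 - 69.672*I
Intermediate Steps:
h = I*sqrt(7) (h = sqrt(-7) = I*sqrt(7) ≈ 2.6458*I)
f(u, Z) = -1/3
t(G) = -1/3
(h - 4*D(5))*((t(-5) - 181) + 155) - 1*(-4484) = (I*sqrt(7) - 4*1)*((-1/3 - 181) + 155) - 1*(-4484) = (I*sqrt(7) - 4)*(-544/3 + 155) + 4484 = (-4 + I*sqrt(7))*(-79/3) + 4484 = (316/3 - 79*I*sqrt(7)/3) + 4484 = 13768/3 - 79*I*sqrt(7)/3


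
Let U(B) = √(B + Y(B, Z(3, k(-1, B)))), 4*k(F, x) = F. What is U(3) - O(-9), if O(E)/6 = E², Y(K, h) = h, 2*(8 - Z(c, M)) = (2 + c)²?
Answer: -486 + I*√6/2 ≈ -486.0 + 1.2247*I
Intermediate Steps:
k(F, x) = F/4
Z(c, M) = 8 - (2 + c)²/2
U(B) = √(-9/2 + B) (U(B) = √(B + (8 - (2 + 3)²/2)) = √(B + (8 - ½*5²)) = √(B + (8 - ½*25)) = √(B + (8 - 25/2)) = √(B - 9/2) = √(-9/2 + B))
O(E) = 6*E²
U(3) - O(-9) = √(-18 + 4*3)/2 - 6*(-9)² = √(-18 + 12)/2 - 6*81 = √(-6)/2 - 1*486 = (I*√6)/2 - 486 = I*√6/2 - 486 = -486 + I*√6/2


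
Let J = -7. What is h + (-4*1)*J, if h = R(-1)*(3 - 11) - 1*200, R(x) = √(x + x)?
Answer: -172 - 8*I*√2 ≈ -172.0 - 11.314*I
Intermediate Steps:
R(x) = √2*√x (R(x) = √(2*x) = √2*√x)
h = -200 - 8*I*√2 (h = (√2*√(-1))*(3 - 11) - 1*200 = (√2*I)*(-8) - 200 = (I*√2)*(-8) - 200 = -8*I*√2 - 200 = -200 - 8*I*√2 ≈ -200.0 - 11.314*I)
h + (-4*1)*J = (-200 - 8*I*√2) - 4*1*(-7) = (-200 - 8*I*√2) - 4*(-7) = (-200 - 8*I*√2) + 28 = -172 - 8*I*√2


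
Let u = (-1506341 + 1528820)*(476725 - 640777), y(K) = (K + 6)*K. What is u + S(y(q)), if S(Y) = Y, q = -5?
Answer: -3687724913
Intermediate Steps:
y(K) = K*(6 + K) (y(K) = (6 + K)*K = K*(6 + K))
u = -3687724908 (u = 22479*(-164052) = -3687724908)
u + S(y(q)) = -3687724908 - 5*(6 - 5) = -3687724908 - 5*1 = -3687724908 - 5 = -3687724913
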